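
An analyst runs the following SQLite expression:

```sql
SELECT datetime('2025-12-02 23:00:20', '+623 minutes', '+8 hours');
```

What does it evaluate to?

623 minutes = 10h 23m; +623 minutes from 2025-12-02 23:00:20 is 2025-12-03 09:23:20 (crosses midnight).
+8 hours from 2025-12-03 09:23:20 is 2025-12-03 17:23:20.

2025-12-03 17:23:20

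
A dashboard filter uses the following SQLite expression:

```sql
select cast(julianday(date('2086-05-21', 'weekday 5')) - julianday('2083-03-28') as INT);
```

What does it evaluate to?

1153

`weekday 5` advances to the next Friday; 2086-05-21 is a Tuesday, so it moves forward to 2086-05-24.
3 days remain in March 2083 after the 28th (31 − 28).
Full months from April 2083 through April 2086 contribute their day counts.
Then 24 days into May 2086.
Total: 3 + 30 + 31 + 30 + 31 + 31 + 30 + 31 + 30 + 31 + 31 + 29 + 31 + 30 + 31 + 30 + 31 + 31 + 30 + 31 + 30 + 31 + 31 + 28 + 31 + 30 + 31 + 30 + 31 + 31 + 30 + 31 + 30 + 31 + 31 + 28 + 31 + 30 + 24 = 1153.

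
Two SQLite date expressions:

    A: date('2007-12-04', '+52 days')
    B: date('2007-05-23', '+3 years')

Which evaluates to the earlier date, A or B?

A

A = 2008-01-25.
B = 2010-05-23.
A is earlier.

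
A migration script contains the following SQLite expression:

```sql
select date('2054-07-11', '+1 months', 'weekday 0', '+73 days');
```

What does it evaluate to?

Adding +1 month to 2054-07-11 gives 2054-08-11.
`weekday 0` advances to the next Sunday; 2054-08-11 is a Tuesday, so it moves forward to 2054-08-16.
Applying '+73 days' to 2054-08-16: counting 73 days forward gives 2054-10-28.

2054-10-28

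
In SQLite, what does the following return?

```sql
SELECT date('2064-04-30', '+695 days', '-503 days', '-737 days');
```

2062-11-02

Applying '+695 days' to 2064-04-30: counting 695 days forward gives 2066-03-26.
Applying '-503 days' to 2066-03-26: counting 503 days back gives 2064-11-08.
Applying '-737 days' to 2064-11-08: counting 737 days back gives 2062-11-02.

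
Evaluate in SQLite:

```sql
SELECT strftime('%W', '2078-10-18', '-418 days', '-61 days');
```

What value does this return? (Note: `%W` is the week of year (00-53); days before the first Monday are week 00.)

First apply '-418 days', '-61 days': 2078-10-18 → 2077-06-26.
2077-06-26 is a Saturday. SQLite's %W counts Mondays since the year started; the result is 25.

25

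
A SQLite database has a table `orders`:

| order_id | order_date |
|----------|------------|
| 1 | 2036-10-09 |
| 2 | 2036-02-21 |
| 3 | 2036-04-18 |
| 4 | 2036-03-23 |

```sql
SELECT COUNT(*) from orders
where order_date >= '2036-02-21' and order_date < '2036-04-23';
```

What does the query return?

Rows in [2036-02-21, 2036-04-23): 2036-02-21, 2036-04-18, 2036-03-23 → 3 rows.

3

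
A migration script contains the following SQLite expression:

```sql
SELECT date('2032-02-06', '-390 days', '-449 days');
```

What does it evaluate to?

Applying '-390 days' to 2032-02-06: counting 390 days back gives 2031-01-12.
Applying '-449 days' to 2031-01-12: counting 449 days back gives 2029-10-20.

2029-10-20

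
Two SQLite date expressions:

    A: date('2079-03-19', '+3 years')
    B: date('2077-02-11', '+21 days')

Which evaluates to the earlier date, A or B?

B

A = 2082-03-19.
B = 2077-03-04.
B is earlier.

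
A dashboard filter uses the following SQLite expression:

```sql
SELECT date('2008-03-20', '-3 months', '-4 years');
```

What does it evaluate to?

Adding -3 months to 2008-03-20 gives 2007-12-20.
Adding -4 years to 2007-12-20 gives 2003-12-20.

2003-12-20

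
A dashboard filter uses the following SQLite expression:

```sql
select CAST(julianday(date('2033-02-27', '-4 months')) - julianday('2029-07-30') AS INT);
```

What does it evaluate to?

1185

Adding -4 months to 2033-02-27 gives 2032-10-27.
1 day remains in July 2029 after the 30th (31 − 30).
Full months from August 2029 through September 2032 contribute their day counts.
Then 27 days into October 2032.
Total: 1 + 31 + 30 + 31 + 30 + 31 + 31 + 28 + 31 + 30 + 31 + 30 + 31 + 31 + 30 + 31 + 30 + 31 + 31 + 28 + 31 + 30 + 31 + 30 + 31 + 31 + 30 + 31 + 30 + 31 + 31 + 29 + 31 + 30 + 31 + 30 + 31 + 31 + 30 + 27 = 1185.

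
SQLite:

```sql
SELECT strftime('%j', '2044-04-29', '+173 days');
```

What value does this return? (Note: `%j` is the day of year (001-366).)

First apply '+173 days': 2044-04-29 → 2044-10-19.
Day-of-year for 2044-10-19: days since 2044-01-01 inclusive = 293, zero-padded to 293.

293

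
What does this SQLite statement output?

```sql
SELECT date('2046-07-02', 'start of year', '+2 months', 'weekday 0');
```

`start of year` rewinds 2046-07-02 to 2046-01-01.
Adding +2 months to 2046-01-01 gives 2046-03-01.
`weekday 0` advances to the next Sunday; 2046-03-01 is a Thursday, so it moves forward to 2046-03-04.

2046-03-04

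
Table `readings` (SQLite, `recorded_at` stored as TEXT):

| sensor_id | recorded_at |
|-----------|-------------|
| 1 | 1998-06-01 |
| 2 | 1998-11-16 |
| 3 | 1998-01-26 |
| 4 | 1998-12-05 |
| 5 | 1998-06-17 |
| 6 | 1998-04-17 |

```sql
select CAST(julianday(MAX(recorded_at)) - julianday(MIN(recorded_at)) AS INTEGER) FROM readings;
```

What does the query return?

313

MIN = 1998-01-26, MAX = 1998-12-05.
5 days remain in January 1998 after the 26th (31 − 26).
Full months from February 1998 through November 1998 contribute their day counts.
Then 5 days into December 1998.
Total: 5 + 28 + 31 + 30 + 31 + 30 + 31 + 31 + 30 + 31 + 30 + 5 = 313.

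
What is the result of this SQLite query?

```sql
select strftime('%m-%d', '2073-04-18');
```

04-18

`%m-%d` extracts the month-day: 04-18.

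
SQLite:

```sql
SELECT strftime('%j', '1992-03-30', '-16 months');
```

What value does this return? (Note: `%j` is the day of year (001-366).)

334

First apply '-16 months': 1992-03-30 → 1990-11-30.
Day-of-year for 1990-11-30: days since 1990-01-01 inclusive = 334, zero-padded to 334.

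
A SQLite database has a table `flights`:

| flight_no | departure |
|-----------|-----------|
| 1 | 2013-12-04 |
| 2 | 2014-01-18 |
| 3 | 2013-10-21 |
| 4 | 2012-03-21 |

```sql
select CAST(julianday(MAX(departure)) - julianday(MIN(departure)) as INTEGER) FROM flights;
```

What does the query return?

668

MIN = 2012-03-21, MAX = 2014-01-18.
10 days remain in March 2012 after the 21st (31 − 21).
Full months from April 2012 through December 2013 contribute their day counts.
Then 18 days into January 2014.
Total: 10 + 30 + 31 + 30 + 31 + 31 + 30 + 31 + 30 + 31 + 31 + 28 + 31 + 30 + 31 + 30 + 31 + 31 + 30 + 31 + 30 + 31 + 18 = 668.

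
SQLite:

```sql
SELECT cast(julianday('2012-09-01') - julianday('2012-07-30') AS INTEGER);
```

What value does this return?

33

1 day remains in July 2012 after the 30th (31 − 30).
August 2012: 31 days.
Then 1 day into September 2012.
Total: 1 + 31 + 1 = 33.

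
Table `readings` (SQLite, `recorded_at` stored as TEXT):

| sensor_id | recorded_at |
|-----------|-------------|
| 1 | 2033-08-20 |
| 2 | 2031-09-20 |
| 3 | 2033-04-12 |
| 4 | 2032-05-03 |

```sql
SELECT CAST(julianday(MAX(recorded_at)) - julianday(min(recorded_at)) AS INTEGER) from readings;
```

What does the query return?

700

MIN = 2031-09-20, MAX = 2033-08-20.
10 days remain in September 2031 after the 20th (30 − 20).
Full months from October 2031 through July 2033 contribute their day counts.
Then 20 days into August 2033.
Total: 10 + 31 + 30 + 31 + 31 + 29 + 31 + 30 + 31 + 30 + 31 + 31 + 30 + 31 + 30 + 31 + 31 + 28 + 31 + 30 + 31 + 30 + 31 + 20 = 700.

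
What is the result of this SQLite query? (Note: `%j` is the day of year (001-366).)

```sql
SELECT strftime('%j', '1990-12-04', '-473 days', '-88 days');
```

First apply '-473 days', '-88 days': 1990-12-04 → 1989-05-22.
Day-of-year for 1989-05-22: days since 1989-01-01 inclusive = 142, zero-padded to 142.

142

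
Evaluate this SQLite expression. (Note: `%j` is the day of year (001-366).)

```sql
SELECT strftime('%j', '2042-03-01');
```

Day-of-year for 2042-03-01: days since 2042-01-01 inclusive = 60, zero-padded to 060.

060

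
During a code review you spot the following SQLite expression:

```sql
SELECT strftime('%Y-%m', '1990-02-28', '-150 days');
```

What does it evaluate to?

1989-10

First apply '-150 days': 1990-02-28 → 1989-10-01.
`%Y-%m` extracts the year-month: 1989-10.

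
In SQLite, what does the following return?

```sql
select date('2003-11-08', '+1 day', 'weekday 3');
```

2003-11-12

Advancing 1 more day within November lands on 2003-11-09.
`weekday 3` advances to the next Wednesday; 2003-11-09 is a Sunday, so it moves forward to 2003-11-12.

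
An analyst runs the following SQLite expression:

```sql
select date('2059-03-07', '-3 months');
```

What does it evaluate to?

Adding -3 months to 2059-03-07 gives 2058-12-07.

2058-12-07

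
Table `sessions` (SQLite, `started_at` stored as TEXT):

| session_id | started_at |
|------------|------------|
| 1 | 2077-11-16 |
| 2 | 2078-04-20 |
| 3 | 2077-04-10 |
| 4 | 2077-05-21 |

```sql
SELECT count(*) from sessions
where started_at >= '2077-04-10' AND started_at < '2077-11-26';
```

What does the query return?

Rows in [2077-04-10, 2077-11-26): 2077-11-16, 2077-04-10, 2077-05-21 → 3 rows.

3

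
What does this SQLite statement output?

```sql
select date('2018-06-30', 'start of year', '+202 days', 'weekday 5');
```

2018-07-27

`start of year` rewinds 2018-06-30 to 2018-01-01.
Applying '+202 days' to 2018-01-01: counting 202 days forward gives 2018-07-22.
`weekday 5` advances to the next Friday; 2018-07-22 is a Sunday, so it moves forward to 2018-07-27.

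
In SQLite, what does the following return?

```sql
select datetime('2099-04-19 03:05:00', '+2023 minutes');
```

2023 minutes = 33h 43m; +2023 minutes from 2099-04-19 03:05:00 is 2099-04-20 12:48:00 (crosses midnight).

2099-04-20 12:48:00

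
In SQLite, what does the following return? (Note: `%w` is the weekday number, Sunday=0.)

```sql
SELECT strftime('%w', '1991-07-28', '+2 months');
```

First apply '+2 months': 1991-07-28 → 1991-09-28.
1991-09-28 is a Saturday; with Sunday=0 that is 6.

6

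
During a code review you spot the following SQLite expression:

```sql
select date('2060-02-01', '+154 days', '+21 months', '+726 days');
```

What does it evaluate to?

2064-03-30

Applying '+154 days' to 2060-02-01: counting 154 days forward gives 2060-07-04.
Adding +21 months to 2060-07-04 gives 2062-04-04.
Applying '+726 days' to 2062-04-04: counting 726 days forward gives 2064-03-30.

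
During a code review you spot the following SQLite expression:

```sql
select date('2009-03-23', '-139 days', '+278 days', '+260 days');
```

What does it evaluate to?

Applying '-139 days' to 2009-03-23: counting 139 days back gives 2008-11-04.
Applying '+278 days' to 2008-11-04: counting 278 days forward gives 2009-08-09.
Applying '+260 days' to 2009-08-09: counting 260 days forward gives 2010-04-26.

2010-04-26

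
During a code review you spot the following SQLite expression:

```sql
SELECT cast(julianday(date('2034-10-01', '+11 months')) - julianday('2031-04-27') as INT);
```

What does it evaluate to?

Adding +11 months to 2034-10-01 gives 2035-09-01.
3 days remain in April 2031 after the 27th (30 − 27).
Full months from May 2031 through August 2035 contribute their day counts.
Then 1 day into September 2035.
Total: 3 + 31 + 30 + 31 + 31 + 30 + 31 + 30 + 31 + 31 + 29 + 31 + 30 + 31 + 30 + 31 + 31 + 30 + 31 + 30 + 31 + 31 + 28 + 31 + 30 + 31 + 30 + 31 + 31 + 30 + 31 + 30 + 31 + 31 + 28 + 31 + 30 + 31 + 30 + 31 + 31 + 30 + 31 + 30 + 31 + 31 + 28 + 31 + 30 + 31 + 30 + 31 + 31 + 1 = 1588.

1588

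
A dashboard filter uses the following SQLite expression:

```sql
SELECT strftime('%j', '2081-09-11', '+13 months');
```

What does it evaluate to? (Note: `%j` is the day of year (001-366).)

284

First apply '+13 months': 2081-09-11 → 2082-10-11.
Day-of-year for 2082-10-11: days since 2082-01-01 inclusive = 284, zero-padded to 284.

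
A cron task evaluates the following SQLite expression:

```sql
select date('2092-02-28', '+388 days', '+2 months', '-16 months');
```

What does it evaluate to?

Applying '+388 days' to 2092-02-28: counting 388 days forward gives 2093-03-22.
Adding +2 months to 2093-03-22 gives 2093-05-22.
Adding -16 months to 2093-05-22 gives 2092-01-22.

2092-01-22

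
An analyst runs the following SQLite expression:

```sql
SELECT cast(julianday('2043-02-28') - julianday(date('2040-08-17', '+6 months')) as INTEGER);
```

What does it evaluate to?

741

Adding +6 months to 2040-08-17 gives 2041-02-17.
11 days remain in February 2041 after the 17th (28 − 17).
Full months from March 2041 through January 2043 contribute their day counts.
Then 28 days into February 2043.
Total: 11 + 31 + 30 + 31 + 30 + 31 + 31 + 30 + 31 + 30 + 31 + 31 + 28 + 31 + 30 + 31 + 30 + 31 + 31 + 30 + 31 + 30 + 31 + 31 + 28 = 741.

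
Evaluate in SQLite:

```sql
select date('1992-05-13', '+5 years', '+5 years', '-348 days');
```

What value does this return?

2001-05-30

Adding +5 years to 1992-05-13 gives 1997-05-13.
Adding +5 years to 1997-05-13 gives 2002-05-13.
Applying '-348 days' to 2002-05-13: counting 348 days back gives 2001-05-30.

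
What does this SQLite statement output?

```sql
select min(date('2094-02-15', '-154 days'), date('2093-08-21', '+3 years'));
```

2093-09-14

date('2094-02-15', '-154 days') → 2093-09-14.
date('2093-08-21', '+3 years') → 2096-08-21.
Earlier of the two is 2093-09-14.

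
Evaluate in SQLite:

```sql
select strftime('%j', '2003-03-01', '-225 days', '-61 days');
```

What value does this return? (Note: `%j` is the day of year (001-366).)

First apply '-225 days', '-61 days': 2003-03-01 → 2002-05-19.
Day-of-year for 2002-05-19: days since 2002-01-01 inclusive = 139, zero-padded to 139.

139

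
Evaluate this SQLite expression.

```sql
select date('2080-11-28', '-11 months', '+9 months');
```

Adding -11 months to 2080-11-28 gives 2079-12-28.
Adding +9 months to 2079-12-28 gives 2080-09-28.

2080-09-28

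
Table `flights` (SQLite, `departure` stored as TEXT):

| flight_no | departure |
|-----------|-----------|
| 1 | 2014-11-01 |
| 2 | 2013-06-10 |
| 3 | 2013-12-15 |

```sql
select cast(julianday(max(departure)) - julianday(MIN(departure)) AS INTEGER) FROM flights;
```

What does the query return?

MIN = 2013-06-10, MAX = 2014-11-01.
20 days remain in June 2013 after the 10th (30 − 10).
Full months from July 2013 through October 2014 contribute their day counts.
Then 1 day into November 2014.
Total: 20 + 31 + 31 + 30 + 31 + 30 + 31 + 31 + 28 + 31 + 30 + 31 + 30 + 31 + 31 + 30 + 31 + 1 = 509.

509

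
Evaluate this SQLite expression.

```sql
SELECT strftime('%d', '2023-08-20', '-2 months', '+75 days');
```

03

First apply '-2 months', '+75 days': 2023-08-20 → 2023-09-03.
`%d` extracts the 2-digit day of month: 03.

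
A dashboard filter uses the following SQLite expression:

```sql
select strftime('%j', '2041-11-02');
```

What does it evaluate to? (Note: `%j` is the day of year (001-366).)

306

Day-of-year for 2041-11-02: days since 2041-01-01 inclusive = 306, zero-padded to 306.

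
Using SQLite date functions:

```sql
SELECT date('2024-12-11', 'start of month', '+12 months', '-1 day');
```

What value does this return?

`start of month` rewinds 2024-12-11 to 2024-12-01.
Adding +12 months to 2024-12-01 gives 2025-12-01.
Going back 1 day from 2025-12-01 reaches 2025-11-30 (last day of November, 30 days).

2025-11-30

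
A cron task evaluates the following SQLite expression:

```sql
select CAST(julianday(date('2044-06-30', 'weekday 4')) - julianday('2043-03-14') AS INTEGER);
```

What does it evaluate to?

474

`weekday 4` advances to the next Thursday; 2044-06-30 is already a Thursday, so it stays at 2044-06-30.
17 days remain in March 2043 after the 14th (31 − 14).
Full months from April 2043 through May 2044 contribute their day counts.
Then 30 days into June 2044.
Total: 17 + 30 + 31 + 30 + 31 + 31 + 30 + 31 + 30 + 31 + 31 + 29 + 31 + 30 + 31 + 30 = 474.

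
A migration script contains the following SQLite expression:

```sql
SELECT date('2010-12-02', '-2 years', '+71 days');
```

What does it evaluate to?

Adding -2 years to 2010-12-02 gives 2008-12-02.
Applying '+71 days' to 2008-12-02: counting 71 days forward gives 2009-02-11.

2009-02-11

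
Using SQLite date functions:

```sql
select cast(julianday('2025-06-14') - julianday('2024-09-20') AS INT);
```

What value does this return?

10 days remain in September 2024 after the 20th (30 − 20).
Full months from October 2024 through May 2025 contribute their day counts.
Then 14 days into June 2025.
Total: 10 + 31 + 30 + 31 + 31 + 28 + 31 + 30 + 31 + 14 = 267.

267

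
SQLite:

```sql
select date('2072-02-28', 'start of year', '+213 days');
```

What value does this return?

`start of year` rewinds 2072-02-28 to 2072-01-01.
Applying '+213 days' to 2072-01-01: counting 213 days forward gives 2072-08-01.

2072-08-01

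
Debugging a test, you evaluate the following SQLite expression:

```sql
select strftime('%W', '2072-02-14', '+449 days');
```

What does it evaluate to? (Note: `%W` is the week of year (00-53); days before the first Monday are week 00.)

19

First apply '+449 days': 2072-02-14 → 2073-05-08.
2073-05-08 is a Monday. SQLite's %W counts Mondays since the year started; the result is 19.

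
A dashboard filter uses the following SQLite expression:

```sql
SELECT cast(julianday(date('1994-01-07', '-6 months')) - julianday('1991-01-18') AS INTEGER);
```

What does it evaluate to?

901

Adding -6 months to 1994-01-07 gives 1993-07-07.
13 days remain in January 1991 after the 18th (31 − 18).
Full months from February 1991 through June 1993 contribute their day counts.
Then 7 days into July 1993.
Total: 13 + 28 + 31 + 30 + 31 + 30 + 31 + 31 + 30 + 31 + 30 + 31 + 31 + 29 + 31 + 30 + 31 + 30 + 31 + 31 + 30 + 31 + 30 + 31 + 31 + 28 + 31 + 30 + 31 + 30 + 7 = 901.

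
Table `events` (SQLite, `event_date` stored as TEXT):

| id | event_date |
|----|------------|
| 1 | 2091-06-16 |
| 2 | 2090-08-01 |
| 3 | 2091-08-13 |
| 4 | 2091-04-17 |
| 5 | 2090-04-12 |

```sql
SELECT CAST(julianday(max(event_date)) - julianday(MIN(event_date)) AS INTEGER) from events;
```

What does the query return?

MIN = 2090-04-12, MAX = 2091-08-13.
18 days remain in April 2090 after the 12th (30 − 12).
Full months from May 2090 through July 2091 contribute their day counts.
Then 13 days into August 2091.
Total: 18 + 31 + 30 + 31 + 31 + 30 + 31 + 30 + 31 + 31 + 28 + 31 + 30 + 31 + 30 + 31 + 13 = 488.

488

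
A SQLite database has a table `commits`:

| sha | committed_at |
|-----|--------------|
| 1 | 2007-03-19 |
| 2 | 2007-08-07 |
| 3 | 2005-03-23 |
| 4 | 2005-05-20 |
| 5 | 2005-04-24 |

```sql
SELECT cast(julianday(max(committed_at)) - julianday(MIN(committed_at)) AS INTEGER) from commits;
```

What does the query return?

867

MIN = 2005-03-23, MAX = 2007-08-07.
8 days remain in March 2005 after the 23rd (31 − 23).
Full months from April 2005 through July 2007 contribute their day counts.
Then 7 days into August 2007.
Total: 8 + 30 + 31 + 30 + 31 + 31 + 30 + 31 + 30 + 31 + 31 + 28 + 31 + 30 + 31 + 30 + 31 + 31 + 30 + 31 + 30 + 31 + 31 + 28 + 31 + 30 + 31 + 30 + 31 + 7 = 867.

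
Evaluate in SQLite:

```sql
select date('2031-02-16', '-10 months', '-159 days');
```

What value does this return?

2029-11-08

Adding -10 months to 2031-02-16 gives 2030-04-16.
Applying '-159 days' to 2030-04-16: counting 159 days back gives 2029-11-08.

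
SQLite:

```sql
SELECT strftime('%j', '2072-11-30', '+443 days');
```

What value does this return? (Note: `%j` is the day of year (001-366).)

First apply '+443 days': 2072-11-30 → 2074-02-16.
Day-of-year for 2074-02-16: days since 2074-01-01 inclusive = 47, zero-padded to 047.

047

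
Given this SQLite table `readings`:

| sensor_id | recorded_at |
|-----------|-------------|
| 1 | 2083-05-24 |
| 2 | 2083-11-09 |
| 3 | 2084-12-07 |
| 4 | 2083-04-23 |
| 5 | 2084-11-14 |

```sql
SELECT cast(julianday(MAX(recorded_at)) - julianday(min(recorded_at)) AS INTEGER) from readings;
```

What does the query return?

594

MIN = 2083-04-23, MAX = 2084-12-07.
7 days remain in April 2083 after the 23rd (30 − 23).
Full months from May 2083 through November 2084 contribute their day counts.
Then 7 days into December 2084.
Total: 7 + 31 + 30 + 31 + 31 + 30 + 31 + 30 + 31 + 31 + 29 + 31 + 30 + 31 + 30 + 31 + 31 + 30 + 31 + 30 + 7 = 594.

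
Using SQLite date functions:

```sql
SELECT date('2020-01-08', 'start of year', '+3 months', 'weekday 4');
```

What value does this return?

2020-04-02

`start of year` rewinds 2020-01-08 to 2020-01-01.
Adding +3 months to 2020-01-01 gives 2020-04-01.
`weekday 4` advances to the next Thursday; 2020-04-01 is a Wednesday, so it moves forward to 2020-04-02.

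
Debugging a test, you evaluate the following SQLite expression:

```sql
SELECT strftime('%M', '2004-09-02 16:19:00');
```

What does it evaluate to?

19

`%M` extracts the 2-digit minute: 19.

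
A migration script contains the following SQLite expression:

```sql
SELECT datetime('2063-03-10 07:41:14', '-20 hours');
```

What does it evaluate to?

2063-03-09 11:41:14

-20 hours from 2063-03-10 07:41:14 is 2063-03-09 11:41:14 (crosses midnight).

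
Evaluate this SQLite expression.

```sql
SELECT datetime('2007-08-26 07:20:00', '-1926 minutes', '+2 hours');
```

2007-08-25 01:14:00

1926 minutes = 32h 6m; -1926 minutes from 2007-08-26 07:20:00 is 2007-08-24 23:14:00 (crosses midnight).
+2 hours from 2007-08-24 23:14:00 is 2007-08-25 01:14:00 (crosses midnight).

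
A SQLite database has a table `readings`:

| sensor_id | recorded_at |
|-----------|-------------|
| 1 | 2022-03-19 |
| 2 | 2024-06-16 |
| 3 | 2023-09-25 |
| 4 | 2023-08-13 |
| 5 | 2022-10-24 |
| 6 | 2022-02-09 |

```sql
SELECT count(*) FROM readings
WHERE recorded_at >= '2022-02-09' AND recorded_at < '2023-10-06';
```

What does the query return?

Rows in [2022-02-09, 2023-10-06): 2022-03-19, 2023-09-25, 2023-08-13, 2022-10-24, 2022-02-09 → 5 rows.

5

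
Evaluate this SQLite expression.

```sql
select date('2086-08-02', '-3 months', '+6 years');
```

Adding -3 months to 2086-08-02 gives 2086-05-02.
Adding +6 years to 2086-05-02 gives 2092-05-02.

2092-05-02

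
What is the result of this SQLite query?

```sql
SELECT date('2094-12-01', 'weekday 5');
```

`weekday 5` advances to the next Friday; 2094-12-01 is a Wednesday, so it moves forward to 2094-12-03.

2094-12-03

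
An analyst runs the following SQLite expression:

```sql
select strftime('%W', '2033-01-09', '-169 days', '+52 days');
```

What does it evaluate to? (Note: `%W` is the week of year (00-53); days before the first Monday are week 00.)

37

First apply '-169 days', '+52 days': 2033-01-09 → 2032-09-14.
2032-09-14 is a Tuesday. SQLite's %W counts Mondays since the year started; the result is 37.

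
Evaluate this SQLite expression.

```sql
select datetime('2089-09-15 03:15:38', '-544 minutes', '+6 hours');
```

2089-09-15 00:11:38

544 minutes = 9h 4m; -544 minutes from 2089-09-15 03:15:38 is 2089-09-14 18:11:38 (crosses midnight).
+6 hours from 2089-09-14 18:11:38 is 2089-09-15 00:11:38 (crosses midnight).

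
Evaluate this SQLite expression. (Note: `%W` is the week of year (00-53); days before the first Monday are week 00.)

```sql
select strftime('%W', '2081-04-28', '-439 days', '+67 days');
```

16

First apply '-439 days', '+67 days': 2081-04-28 → 2080-04-21.
2080-04-21 is a Sunday. SQLite's %W counts Mondays since the year started; the result is 16.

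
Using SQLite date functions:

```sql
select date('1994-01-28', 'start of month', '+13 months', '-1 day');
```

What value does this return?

`start of month` rewinds 1994-01-28 to 1994-01-01.
Adding +13 months to 1994-01-01 gives 1995-02-01.
Going back 1 day from 1995-02-01 reaches 1995-01-31 (last day of January, 31 days).

1995-01-31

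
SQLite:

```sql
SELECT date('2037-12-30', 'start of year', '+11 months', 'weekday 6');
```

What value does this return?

`start of year` rewinds 2037-12-30 to 2037-01-01.
Adding +11 months to 2037-01-01 gives 2037-12-01.
`weekday 6` advances to the next Saturday; 2037-12-01 is a Tuesday, so it moves forward to 2037-12-05.

2037-12-05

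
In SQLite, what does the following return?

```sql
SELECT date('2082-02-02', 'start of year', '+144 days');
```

2082-05-25

`start of year` rewinds 2082-02-02 to 2082-01-01.
Applying '+144 days' to 2082-01-01: counting 144 days forward gives 2082-05-25.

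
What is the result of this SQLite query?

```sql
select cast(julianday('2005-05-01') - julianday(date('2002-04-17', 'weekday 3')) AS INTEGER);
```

1110

`weekday 3` advances to the next Wednesday; 2002-04-17 is already a Wednesday, so it stays at 2002-04-17.
13 days remain in April 2002 after the 17th (30 − 17).
Full months from May 2002 through April 2005 contribute their day counts.
Then 1 day into May 2005.
Total: 13 + 31 + 30 + 31 + 31 + 30 + 31 + 30 + 31 + 31 + 28 + 31 + 30 + 31 + 30 + 31 + 31 + 30 + 31 + 30 + 31 + 31 + 29 + 31 + 30 + 31 + 30 + 31 + 31 + 30 + 31 + 30 + 31 + 31 + 28 + 31 + 30 + 1 = 1110.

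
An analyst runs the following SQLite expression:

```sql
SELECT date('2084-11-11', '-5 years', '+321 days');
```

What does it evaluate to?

2080-09-27

Adding -5 years to 2084-11-11 gives 2079-11-11.
Applying '+321 days' to 2079-11-11: counting 321 days forward gives 2080-09-27.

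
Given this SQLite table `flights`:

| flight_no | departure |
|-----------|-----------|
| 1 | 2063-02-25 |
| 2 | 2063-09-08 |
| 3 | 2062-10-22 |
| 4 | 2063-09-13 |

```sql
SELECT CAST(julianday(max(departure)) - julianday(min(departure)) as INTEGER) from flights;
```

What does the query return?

326

MIN = 2062-10-22, MAX = 2063-09-13.
9 days remain in October 2062 after the 22nd (31 − 22).
Full months from November 2062 through August 2063 contribute their day counts.
Then 13 days into September 2063.
Total: 9 + 30 + 31 + 31 + 28 + 31 + 30 + 31 + 30 + 31 + 31 + 13 = 326.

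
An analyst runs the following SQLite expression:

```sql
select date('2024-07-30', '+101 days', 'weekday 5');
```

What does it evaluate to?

2024-11-08

Applying '+101 days' to 2024-07-30: counting 101 days forward gives 2024-11-08.
`weekday 5` advances to the next Friday; 2024-11-08 is already a Friday, so it stays at 2024-11-08.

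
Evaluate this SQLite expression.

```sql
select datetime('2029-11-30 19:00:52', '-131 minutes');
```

131 minutes = 2h 11m; -131 minutes from 2029-11-30 19:00:52 is 2029-11-30 16:49:52.

2029-11-30 16:49:52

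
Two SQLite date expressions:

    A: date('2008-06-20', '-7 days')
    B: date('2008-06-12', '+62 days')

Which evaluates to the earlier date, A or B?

A

A = 2008-06-13.
B = 2008-08-13.
A is earlier.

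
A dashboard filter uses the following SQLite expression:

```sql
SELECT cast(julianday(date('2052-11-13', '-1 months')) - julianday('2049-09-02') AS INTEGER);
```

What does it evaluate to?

Adding -1 month to 2052-11-13 gives 2052-10-13.
28 days remain in September 2049 after the 2nd (30 − 2).
Full months from October 2049 through September 2052 contribute their day counts.
Then 13 days into October 2052.
Total: 28 + 31 + 30 + 31 + 31 + 28 + 31 + 30 + 31 + 30 + 31 + 31 + 30 + 31 + 30 + 31 + 31 + 28 + 31 + 30 + 31 + 30 + 31 + 31 + 30 + 31 + 30 + 31 + 31 + 29 + 31 + 30 + 31 + 30 + 31 + 31 + 30 + 13 = 1137.

1137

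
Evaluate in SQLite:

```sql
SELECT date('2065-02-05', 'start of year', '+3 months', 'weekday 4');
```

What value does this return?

`start of year` rewinds 2065-02-05 to 2065-01-01.
Adding +3 months to 2065-01-01 gives 2065-04-01.
`weekday 4` advances to the next Thursday; 2065-04-01 is a Wednesday, so it moves forward to 2065-04-02.

2065-04-02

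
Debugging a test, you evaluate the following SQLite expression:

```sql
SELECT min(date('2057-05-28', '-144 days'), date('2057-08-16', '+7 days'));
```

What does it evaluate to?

date('2057-05-28', '-144 days') → 2057-01-04.
date('2057-08-16', '+7 days') → 2057-08-23.
Earlier of the two is 2057-01-04.

2057-01-04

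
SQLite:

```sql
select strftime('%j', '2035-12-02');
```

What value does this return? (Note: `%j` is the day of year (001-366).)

336

Day-of-year for 2035-12-02: days since 2035-01-01 inclusive = 336, zero-padded to 336.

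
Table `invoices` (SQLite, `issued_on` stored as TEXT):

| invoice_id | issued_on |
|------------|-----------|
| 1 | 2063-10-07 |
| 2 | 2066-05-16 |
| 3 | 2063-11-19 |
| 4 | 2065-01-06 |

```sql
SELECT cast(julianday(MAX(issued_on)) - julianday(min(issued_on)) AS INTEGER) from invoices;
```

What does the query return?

952

MIN = 2063-10-07, MAX = 2066-05-16.
24 days remain in October 2063 after the 7th (31 − 7).
Full months from November 2063 through April 2066 contribute their day counts.
Then 16 days into May 2066.
Total: 24 + 30 + 31 + 31 + 29 + 31 + 30 + 31 + 30 + 31 + 31 + 30 + 31 + 30 + 31 + 31 + 28 + 31 + 30 + 31 + 30 + 31 + 31 + 30 + 31 + 30 + 31 + 31 + 28 + 31 + 30 + 16 = 952.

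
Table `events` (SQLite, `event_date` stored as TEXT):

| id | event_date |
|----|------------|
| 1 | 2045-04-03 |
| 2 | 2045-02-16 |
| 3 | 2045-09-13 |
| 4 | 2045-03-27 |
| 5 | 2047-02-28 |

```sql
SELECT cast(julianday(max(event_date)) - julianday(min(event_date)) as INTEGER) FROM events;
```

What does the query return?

742

MIN = 2045-02-16, MAX = 2047-02-28.
12 days remain in February 2045 after the 16th (28 − 16).
Full months from March 2045 through January 2047 contribute their day counts.
Then 28 days into February 2047.
Total: 12 + 31 + 30 + 31 + 30 + 31 + 31 + 30 + 31 + 30 + 31 + 31 + 28 + 31 + 30 + 31 + 30 + 31 + 31 + 30 + 31 + 30 + 31 + 31 + 28 = 742.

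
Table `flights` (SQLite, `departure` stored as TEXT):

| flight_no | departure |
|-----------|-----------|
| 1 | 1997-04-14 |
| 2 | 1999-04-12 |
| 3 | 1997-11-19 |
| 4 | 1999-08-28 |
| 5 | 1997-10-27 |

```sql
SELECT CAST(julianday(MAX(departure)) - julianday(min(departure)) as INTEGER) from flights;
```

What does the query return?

MIN = 1997-04-14, MAX = 1999-08-28.
16 days remain in April 1997 after the 14th (30 − 14).
Full months from May 1997 through July 1999 contribute their day counts.
Then 28 days into August 1999.
Total: 16 + 31 + 30 + 31 + 31 + 30 + 31 + 30 + 31 + 31 + 28 + 31 + 30 + 31 + 30 + 31 + 31 + 30 + 31 + 30 + 31 + 31 + 28 + 31 + 30 + 31 + 30 + 31 + 28 = 866.

866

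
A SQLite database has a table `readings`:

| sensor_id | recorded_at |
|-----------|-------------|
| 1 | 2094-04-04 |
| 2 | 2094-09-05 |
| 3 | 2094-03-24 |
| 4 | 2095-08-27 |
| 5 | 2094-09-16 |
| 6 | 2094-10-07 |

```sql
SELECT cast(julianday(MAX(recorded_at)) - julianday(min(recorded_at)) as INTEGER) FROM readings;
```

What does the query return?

MIN = 2094-03-24, MAX = 2095-08-27.
7 days remain in March 2094 after the 24th (31 − 24).
Full months from April 2094 through July 2095 contribute their day counts.
Then 27 days into August 2095.
Total: 7 + 30 + 31 + 30 + 31 + 31 + 30 + 31 + 30 + 31 + 31 + 28 + 31 + 30 + 31 + 30 + 31 + 27 = 521.

521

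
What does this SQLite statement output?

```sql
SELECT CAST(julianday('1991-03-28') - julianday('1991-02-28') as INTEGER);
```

28

0 days remain in February 1991 after the 28th (28 − 28).
Then 28 days into March 1991.
Total: 0 + 28 = 28.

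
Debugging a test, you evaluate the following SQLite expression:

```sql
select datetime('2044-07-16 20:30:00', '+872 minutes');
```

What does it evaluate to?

872 minutes = 14h 32m; +872 minutes from 2044-07-16 20:30:00 is 2044-07-17 11:02:00 (crosses midnight).

2044-07-17 11:02:00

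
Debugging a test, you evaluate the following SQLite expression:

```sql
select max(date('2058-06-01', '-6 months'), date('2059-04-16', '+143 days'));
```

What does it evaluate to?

date('2058-06-01', '-6 months') → 2057-12-01.
date('2059-04-16', '+143 days') → 2059-09-06.
Later of the two is 2059-09-06.

2059-09-06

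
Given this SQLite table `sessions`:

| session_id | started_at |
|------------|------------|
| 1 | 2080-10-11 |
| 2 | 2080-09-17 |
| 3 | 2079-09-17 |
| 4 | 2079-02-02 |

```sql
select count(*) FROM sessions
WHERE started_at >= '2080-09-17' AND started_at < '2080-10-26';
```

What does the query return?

2

Rows in [2080-09-17, 2080-10-26): 2080-10-11, 2080-09-17 → 2 rows.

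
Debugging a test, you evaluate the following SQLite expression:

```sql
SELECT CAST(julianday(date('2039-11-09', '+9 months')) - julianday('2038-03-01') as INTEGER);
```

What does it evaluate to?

892

Adding +9 months to 2039-11-09 gives 2040-08-09.
30 days remain in March 2038 after the 1st (31 − 1).
Full months from April 2038 through July 2040 contribute their day counts.
Then 9 days into August 2040.
Total: 30 + 30 + 31 + 30 + 31 + 31 + 30 + 31 + 30 + 31 + 31 + 28 + 31 + 30 + 31 + 30 + 31 + 31 + 30 + 31 + 30 + 31 + 31 + 29 + 31 + 30 + 31 + 30 + 31 + 9 = 892.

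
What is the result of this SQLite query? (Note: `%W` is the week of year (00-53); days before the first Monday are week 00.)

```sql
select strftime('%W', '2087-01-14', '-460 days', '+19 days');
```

44

First apply '-460 days', '+19 days': 2087-01-14 → 2085-10-30.
2085-10-30 is a Tuesday. SQLite's %W counts Mondays since the year started; the result is 44.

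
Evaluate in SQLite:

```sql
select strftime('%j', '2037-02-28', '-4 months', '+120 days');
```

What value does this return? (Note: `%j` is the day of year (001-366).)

First apply '-4 months', '+120 days': 2037-02-28 → 2037-02-25.
Day-of-year for 2037-02-25: days since 2037-01-01 inclusive = 56, zero-padded to 056.

056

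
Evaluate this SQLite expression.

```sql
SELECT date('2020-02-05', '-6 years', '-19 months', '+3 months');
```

2012-10-05

Adding -6 years to 2020-02-05 gives 2014-02-05.
Adding -19 months to 2014-02-05 gives 2012-07-05.
Adding +3 months to 2012-07-05 gives 2012-10-05.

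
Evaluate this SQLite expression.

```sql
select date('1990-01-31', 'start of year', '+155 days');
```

`start of year` rewinds 1990-01-31 to 1990-01-01.
Applying '+155 days' to 1990-01-01: counting 155 days forward gives 1990-06-05.

1990-06-05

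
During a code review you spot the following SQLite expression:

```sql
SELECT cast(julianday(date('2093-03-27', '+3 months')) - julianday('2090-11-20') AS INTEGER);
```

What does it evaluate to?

Adding +3 months to 2093-03-27 gives 2093-06-27.
10 days remain in November 2090 after the 20th (30 − 20).
Full months from December 2090 through May 2093 contribute their day counts.
Then 27 days into June 2093.
Total: 10 + 31 + 31 + 28 + 31 + 30 + 31 + 30 + 31 + 31 + 30 + 31 + 30 + 31 + 31 + 29 + 31 + 30 + 31 + 30 + 31 + 31 + 30 + 31 + 30 + 31 + 31 + 28 + 31 + 30 + 31 + 27 = 950.

950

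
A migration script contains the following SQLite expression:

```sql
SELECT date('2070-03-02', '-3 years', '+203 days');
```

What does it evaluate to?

2067-09-21

Adding -3 years to 2070-03-02 gives 2067-03-02.
Applying '+203 days' to 2067-03-02: counting 203 days forward gives 2067-09-21.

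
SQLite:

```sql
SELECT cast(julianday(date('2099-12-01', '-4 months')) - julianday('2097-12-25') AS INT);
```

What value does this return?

584

Adding -4 months to 2099-12-01 gives 2099-08-01.
6 days remain in December 2097 after the 25th (31 − 25).
Full months from January 2098 through July 2099 contribute their day counts.
Then 1 day into August 2099.
Total: 6 + 31 + 28 + 31 + 30 + 31 + 30 + 31 + 31 + 30 + 31 + 30 + 31 + 31 + 28 + 31 + 30 + 31 + 30 + 31 + 1 = 584.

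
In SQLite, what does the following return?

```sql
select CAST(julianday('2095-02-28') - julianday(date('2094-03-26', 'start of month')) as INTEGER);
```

364

`start of month` rewinds 2094-03-26 to 2094-03-01.
30 days remain in March 2094 after the 1st (31 − 1).
Full months from April 2094 through January 2095 contribute their day counts.
Then 28 days into February 2095.
Total: 30 + 30 + 31 + 30 + 31 + 31 + 30 + 31 + 30 + 31 + 31 + 28 = 364.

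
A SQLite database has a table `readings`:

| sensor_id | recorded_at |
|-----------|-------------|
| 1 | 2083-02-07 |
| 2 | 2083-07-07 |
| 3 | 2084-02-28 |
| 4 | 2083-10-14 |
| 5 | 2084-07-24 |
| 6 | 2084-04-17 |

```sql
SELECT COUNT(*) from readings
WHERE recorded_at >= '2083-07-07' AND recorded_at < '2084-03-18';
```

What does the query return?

Rows in [2083-07-07, 2084-03-18): 2083-07-07, 2084-02-28, 2083-10-14 → 3 rows.

3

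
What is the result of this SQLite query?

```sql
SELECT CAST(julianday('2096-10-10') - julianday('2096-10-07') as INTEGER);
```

Both dates are in October 2096: 10 − 7 = 3.

3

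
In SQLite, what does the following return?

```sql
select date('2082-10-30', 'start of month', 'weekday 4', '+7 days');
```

`start of month` rewinds 2082-10-30 to 2082-10-01.
`weekday 4` advances to the next Thursday; 2082-10-01 is already a Thursday, so it stays at 2082-10-01.
Advancing 7 more days within October lands on 2082-10-08.

2082-10-08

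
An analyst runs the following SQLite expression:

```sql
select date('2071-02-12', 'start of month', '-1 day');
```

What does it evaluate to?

`start of month` rewinds 2071-02-12 to 2071-02-01.
Going back 1 day from 2071-02-01 reaches 2071-01-31 (last day of January, 31 days).

2071-01-31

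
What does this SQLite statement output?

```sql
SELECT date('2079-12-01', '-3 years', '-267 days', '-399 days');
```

Adding -3 years to 2079-12-01 gives 2076-12-01.
Applying '-267 days' to 2076-12-01: counting 267 days back gives 2076-03-09.
Applying '-399 days' to 2076-03-09: counting 399 days back gives 2075-02-04.

2075-02-04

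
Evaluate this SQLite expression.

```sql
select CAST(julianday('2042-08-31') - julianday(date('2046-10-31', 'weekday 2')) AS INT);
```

`weekday 2` advances to the next Tuesday; 2046-10-31 is a Wednesday, so it moves forward to 2046-11-06.
0 days remain in August 2042 after the 31st (31 − 31).
Full months from September 2042 through October 2046 contribute their day counts.
Then 6 days into November 2046.
Total: 0 + 30 + 31 + 30 + 31 + 31 + 28 + 31 + 30 + 31 + 30 + 31 + 31 + 30 + 31 + 30 + 31 + 31 + 29 + 31 + 30 + 31 + 30 + 31 + 31 + 30 + 31 + 30 + 31 + 31 + 28 + 31 + 30 + 31 + 30 + 31 + 31 + 30 + 31 + 30 + 31 + 31 + 28 + 31 + 30 + 31 + 30 + 31 + 31 + 30 + 31 + 6 = 1528.
The subtraction is earlier − later, so the result is −1528 → -1528.

-1528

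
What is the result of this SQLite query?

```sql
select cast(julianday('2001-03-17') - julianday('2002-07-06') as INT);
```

14 days remain in March 2001 after the 17th (31 − 17).
Full months from April 2001 through June 2002 contribute their day counts.
Then 6 days into July 2002.
Total: 14 + 30 + 31 + 30 + 31 + 31 + 30 + 31 + 30 + 31 + 31 + 28 + 31 + 30 + 31 + 30 + 6 = 476.
The subtraction is earlier − later, so the result is −476 → -476.

-476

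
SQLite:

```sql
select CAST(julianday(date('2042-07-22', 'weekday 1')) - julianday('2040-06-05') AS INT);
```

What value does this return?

783

`weekday 1` advances to the next Monday; 2042-07-22 is a Tuesday, so it moves forward to 2042-07-28.
25 days remain in June 2040 after the 5th (30 − 5).
Full months from July 2040 through June 2042 contribute their day counts.
Then 28 days into July 2042.
Total: 25 + 31 + 31 + 30 + 31 + 30 + 31 + 31 + 28 + 31 + 30 + 31 + 30 + 31 + 31 + 30 + 31 + 30 + 31 + 31 + 28 + 31 + 30 + 31 + 30 + 28 = 783.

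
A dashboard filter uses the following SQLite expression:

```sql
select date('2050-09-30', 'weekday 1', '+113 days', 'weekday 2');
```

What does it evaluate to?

`weekday 1` advances to the next Monday; 2050-09-30 is a Friday, so it moves forward to 2050-10-03.
Applying '+113 days' to 2050-10-03: counting 113 days forward gives 2051-01-24.
`weekday 2` advances to the next Tuesday; 2051-01-24 is already a Tuesday, so it stays at 2051-01-24.

2051-01-24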